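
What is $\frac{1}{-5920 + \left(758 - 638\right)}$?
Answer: $- \frac{1}{5800} \approx -0.00017241$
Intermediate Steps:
$\frac{1}{-5920 + \left(758 - 638\right)} = \frac{1}{-5920 + 120} = \frac{1}{-5800} = - \frac{1}{5800}$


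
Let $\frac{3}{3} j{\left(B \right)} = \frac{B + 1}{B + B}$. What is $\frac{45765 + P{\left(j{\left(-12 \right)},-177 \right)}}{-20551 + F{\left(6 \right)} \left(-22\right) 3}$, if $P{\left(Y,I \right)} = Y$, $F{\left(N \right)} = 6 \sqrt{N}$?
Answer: $- \frac{22572622421}{10113664920} + \frac{36246243 \sqrt{6}}{842805410} \approx -2.1265$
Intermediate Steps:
$j{\left(B \right)} = \frac{1 + B}{2 B}$ ($j{\left(B \right)} = \frac{B + 1}{B + B} = \frac{1 + B}{2 B}$)
$\frac{45765 + P{\left(j{\left(-12 \right)},-177 \right)}}{-20551 + F{\left(6 \right)} \left(-22\right) 3} = \frac{45765 + \frac{1 - 12}{2 \left(-12\right)}}{-20551 + 6 \sqrt{6} \left(-22\right) 3} = \frac{45765 + \frac{1}{2} \left(- \frac{1}{12}\right) \left(-11\right)}{-20551 + - 132 \sqrt{6} \cdot 3} = \frac{45765 + \frac{11}{24}}{-20551 - 396 \sqrt{6}} = \frac{1098371}{24 \left(-20551 - 396 \sqrt{6}\right)}$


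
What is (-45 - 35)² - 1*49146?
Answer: -42746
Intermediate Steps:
(-45 - 35)² - 1*49146 = (-80)² - 49146 = 6400 - 49146 = -42746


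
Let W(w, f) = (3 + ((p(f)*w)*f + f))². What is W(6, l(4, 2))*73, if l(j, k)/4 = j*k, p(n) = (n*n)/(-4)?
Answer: 176111017297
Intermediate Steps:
p(n) = -n²/4 (p(n) = n²*(-¼) = -n²/4)
l(j, k) = 4*j*k (l(j, k) = 4*(j*k) = 4*j*k)
W(w, f) = (3 + f - w*f³/4)² (W(w, f) = (3 + (((-f²/4)*w)*f + f))² = (3 + ((-w*f²/4)*f + f))² = (3 + (-w*f³/4 + f))² = (3 + (f - w*f³/4))² = (3 + f - w*f³/4)²)
W(6, l(4, 2))*73 = ((12 + 4*(4*4*2) - 1*6*(4*4*2)³)²/16)*73 = ((12 + 4*32 - 1*6*32³)²/16)*73 = ((12 + 128 - 1*6*32768)²/16)*73 = ((12 + 128 - 196608)²/16)*73 = ((1/16)*(-196468)²)*73 = ((1/16)*38599675024)*73 = 2412479689*73 = 176111017297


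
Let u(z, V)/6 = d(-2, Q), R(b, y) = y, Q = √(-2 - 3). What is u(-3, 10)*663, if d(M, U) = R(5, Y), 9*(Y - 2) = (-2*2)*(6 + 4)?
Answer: -9724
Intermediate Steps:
Y = -22/9 (Y = 2 + ((-2*2)*(6 + 4))/9 = 2 + (-4*10)/9 = 2 + (⅑)*(-40) = 2 - 40/9 = -22/9 ≈ -2.4444)
Q = I*√5 (Q = √(-5) = I*√5 ≈ 2.2361*I)
d(M, U) = -22/9
u(z, V) = -44/3 (u(z, V) = 6*(-22/9) = -44/3)
u(-3, 10)*663 = -44/3*663 = -9724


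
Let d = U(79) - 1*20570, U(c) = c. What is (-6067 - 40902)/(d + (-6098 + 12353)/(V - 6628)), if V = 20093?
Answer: 126487517/55181012 ≈ 2.2922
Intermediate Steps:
d = -20491 (d = 79 - 1*20570 = 79 - 20570 = -20491)
(-6067 - 40902)/(d + (-6098 + 12353)/(V - 6628)) = (-6067 - 40902)/(-20491 + (-6098 + 12353)/(20093 - 6628)) = -46969/(-20491 + 6255/13465) = -46969/(-20491 + 6255*(1/13465)) = -46969/(-20491 + 1251/2693) = -46969/(-55181012/2693) = -46969*(-2693/55181012) = 126487517/55181012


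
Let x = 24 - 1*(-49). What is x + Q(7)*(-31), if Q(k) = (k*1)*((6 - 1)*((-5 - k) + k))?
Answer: 5498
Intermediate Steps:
Q(k) = -25*k (Q(k) = k*(5*(-5)) = k*(-25) = -25*k)
x = 73 (x = 24 + 49 = 73)
x + Q(7)*(-31) = 73 - 25*7*(-31) = 73 - 175*(-31) = 73 + 5425 = 5498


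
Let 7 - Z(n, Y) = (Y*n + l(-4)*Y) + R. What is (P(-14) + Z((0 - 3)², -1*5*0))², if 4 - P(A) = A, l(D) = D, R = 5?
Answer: 400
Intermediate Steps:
P(A) = 4 - A
Z(n, Y) = 2 + 4*Y - Y*n (Z(n, Y) = 7 - ((Y*n - 4*Y) + 5) = 7 - ((-4*Y + Y*n) + 5) = 7 - (5 - 4*Y + Y*n) = 7 + (-5 + 4*Y - Y*n) = 2 + 4*Y - Y*n)
(P(-14) + Z((0 - 3)², -1*5*0))² = ((4 - 1*(-14)) + (2 + 4*(-1*5*0) - -1*5*0*(0 - 3)²))² = ((4 + 14) + (2 + 4*(-5*0) - 1*(-5*0)*(-3)²))² = (18 + (2 + 4*0 - 1*0*9))² = (18 + (2 + 0 + 0))² = (18 + 2)² = 20² = 400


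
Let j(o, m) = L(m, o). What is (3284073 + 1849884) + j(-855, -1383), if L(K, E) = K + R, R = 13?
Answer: 5132587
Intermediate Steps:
L(K, E) = 13 + K (L(K, E) = K + 13 = 13 + K)
j(o, m) = 13 + m
(3284073 + 1849884) + j(-855, -1383) = (3284073 + 1849884) + (13 - 1383) = 5133957 - 1370 = 5132587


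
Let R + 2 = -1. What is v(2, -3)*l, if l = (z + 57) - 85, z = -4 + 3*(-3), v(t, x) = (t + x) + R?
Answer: 164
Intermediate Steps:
R = -3 (R = -2 - 1 = -3)
v(t, x) = -3 + t + x (v(t, x) = (t + x) - 3 = -3 + t + x)
z = -13 (z = -4 - 9 = -13)
l = -41 (l = (-13 + 57) - 85 = 44 - 85 = -41)
v(2, -3)*l = (-3 + 2 - 3)*(-41) = -4*(-41) = 164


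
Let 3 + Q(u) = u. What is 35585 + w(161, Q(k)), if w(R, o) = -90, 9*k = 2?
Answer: 35495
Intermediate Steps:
k = 2/9 (k = (1/9)*2 = 2/9 ≈ 0.22222)
Q(u) = -3 + u
35585 + w(161, Q(k)) = 35585 - 90 = 35495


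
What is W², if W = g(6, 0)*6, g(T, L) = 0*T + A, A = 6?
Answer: 1296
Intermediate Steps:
g(T, L) = 6 (g(T, L) = 0*T + 6 = 0 + 6 = 6)
W = 36 (W = 6*6 = 36)
W² = 36² = 1296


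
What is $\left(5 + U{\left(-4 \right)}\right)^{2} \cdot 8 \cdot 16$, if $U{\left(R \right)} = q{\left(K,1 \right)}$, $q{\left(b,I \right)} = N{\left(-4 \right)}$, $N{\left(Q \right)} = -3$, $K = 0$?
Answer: $512$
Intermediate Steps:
$q{\left(b,I \right)} = -3$
$U{\left(R \right)} = -3$
$\left(5 + U{\left(-4 \right)}\right)^{2} \cdot 8 \cdot 16 = \left(5 - 3\right)^{2} \cdot 8 \cdot 16 = 2^{2} \cdot 8 \cdot 16 = 4 \cdot 8 \cdot 16 = 32 \cdot 16 = 512$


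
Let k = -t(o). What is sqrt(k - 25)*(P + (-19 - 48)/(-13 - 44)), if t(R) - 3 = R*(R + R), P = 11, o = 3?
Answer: 694*I*sqrt(46)/57 ≈ 82.578*I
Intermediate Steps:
t(R) = 3 + 2*R**2 (t(R) = 3 + R*(R + R) = 3 + R*(2*R) = 3 + 2*R**2)
k = -21 (k = -(3 + 2*3**2) = -(3 + 2*9) = -(3 + 18) = -1*21 = -21)
sqrt(k - 25)*(P + (-19 - 48)/(-13 - 44)) = sqrt(-21 - 25)*(11 + (-19 - 48)/(-13 - 44)) = sqrt(-46)*(11 - 67/(-57)) = (I*sqrt(46))*(11 - 67*(-1/57)) = (I*sqrt(46))*(11 + 67/57) = (I*sqrt(46))*(694/57) = 694*I*sqrt(46)/57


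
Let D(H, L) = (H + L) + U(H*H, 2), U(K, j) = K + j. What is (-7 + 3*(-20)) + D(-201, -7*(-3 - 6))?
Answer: 40198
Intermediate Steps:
D(H, L) = 2 + H + L + H² (D(H, L) = (H + L) + (H*H + 2) = (H + L) + (H² + 2) = (H + L) + (2 + H²) = 2 + H + L + H²)
(-7 + 3*(-20)) + D(-201, -7*(-3 - 6)) = (-7 + 3*(-20)) + (2 - 201 - 7*(-3 - 6) + (-201)²) = (-7 - 60) + (2 - 201 - 7*(-9) + 40401) = -67 + (2 - 201 + 63 + 40401) = -67 + 40265 = 40198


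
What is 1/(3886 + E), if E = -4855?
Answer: -1/969 ≈ -0.0010320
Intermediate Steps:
1/(3886 + E) = 1/(3886 - 4855) = 1/(-969) = -1/969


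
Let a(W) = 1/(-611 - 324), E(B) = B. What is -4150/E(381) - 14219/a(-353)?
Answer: 5065301315/381 ≈ 1.3295e+7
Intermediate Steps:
a(W) = -1/935 (a(W) = 1/(-935) = -1/935)
-4150/E(381) - 14219/a(-353) = -4150/381 - 14219/(-1/935) = -4150*1/381 - 14219*(-935) = -4150/381 + 13294765 = 5065301315/381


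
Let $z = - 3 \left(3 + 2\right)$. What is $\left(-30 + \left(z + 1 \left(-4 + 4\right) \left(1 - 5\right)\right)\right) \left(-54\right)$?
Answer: $2430$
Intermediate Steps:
$z = -15$ ($z = \left(-3\right) 5 = -15$)
$\left(-30 + \left(z + 1 \left(-4 + 4\right) \left(1 - 5\right)\right)\right) \left(-54\right) = \left(-30 - \left(15 - \left(-4 + 4\right) \left(1 - 5\right)\right)\right) \left(-54\right) = \left(-30 - \left(15 - 0 \left(1 - 5\right)\right)\right) \left(-54\right) = \left(-30 - \left(15 - 0 \left(-4\right)\right)\right) \left(-54\right) = \left(-30 + \left(-15 + 1 \cdot 0\right)\right) \left(-54\right) = \left(-30 + \left(-15 + 0\right)\right) \left(-54\right) = \left(-30 - 15\right) \left(-54\right) = \left(-45\right) \left(-54\right) = 2430$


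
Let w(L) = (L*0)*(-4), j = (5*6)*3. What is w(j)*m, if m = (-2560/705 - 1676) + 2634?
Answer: 0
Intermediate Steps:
m = 134566/141 (m = (-2560*1/705 - 1676) + 2634 = (-512/141 - 1676) + 2634 = -236828/141 + 2634 = 134566/141 ≈ 954.37)
j = 90 (j = 30*3 = 90)
w(L) = 0 (w(L) = 0*(-4) = 0)
w(j)*m = 0*(134566/141) = 0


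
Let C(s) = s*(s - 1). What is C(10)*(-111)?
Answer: -9990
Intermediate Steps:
C(s) = s*(-1 + s)
C(10)*(-111) = (10*(-1 + 10))*(-111) = (10*9)*(-111) = 90*(-111) = -9990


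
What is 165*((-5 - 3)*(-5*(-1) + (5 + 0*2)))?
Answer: -13200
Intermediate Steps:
165*((-5 - 3)*(-5*(-1) + (5 + 0*2))) = 165*(-8*(5 + (5 + 0))) = 165*(-8*(5 + 5)) = 165*(-8*10) = 165*(-80) = -13200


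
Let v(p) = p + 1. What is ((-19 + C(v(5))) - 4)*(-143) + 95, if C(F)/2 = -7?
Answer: 5386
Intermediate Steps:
v(p) = 1 + p
C(F) = -14 (C(F) = 2*(-7) = -14)
((-19 + C(v(5))) - 4)*(-143) + 95 = ((-19 - 14) - 4)*(-143) + 95 = (-33 - 4)*(-143) + 95 = -37*(-143) + 95 = 5291 + 95 = 5386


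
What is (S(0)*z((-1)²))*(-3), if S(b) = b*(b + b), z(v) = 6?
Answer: 0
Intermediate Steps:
S(b) = 2*b² (S(b) = b*(2*b) = 2*b²)
(S(0)*z((-1)²))*(-3) = ((2*0²)*6)*(-3) = ((2*0)*6)*(-3) = (0*6)*(-3) = 0*(-3) = 0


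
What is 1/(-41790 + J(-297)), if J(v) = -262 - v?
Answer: -1/41755 ≈ -2.3949e-5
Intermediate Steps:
1/(-41790 + J(-297)) = 1/(-41790 + (-262 - 1*(-297))) = 1/(-41790 + (-262 + 297)) = 1/(-41790 + 35) = 1/(-41755) = -1/41755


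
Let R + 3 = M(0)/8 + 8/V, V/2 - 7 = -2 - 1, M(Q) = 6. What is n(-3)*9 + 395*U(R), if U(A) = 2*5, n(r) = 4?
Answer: 3986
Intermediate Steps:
V = 8 (V = 14 + 2*(-2 - 1) = 14 + 2*(-3) = 14 - 6 = 8)
R = -5/4 (R = -3 + (6/8 + 8/8) = -3 + (6*(1/8) + 8*(1/8)) = -3 + (3/4 + 1) = -3 + 7/4 = -5/4 ≈ -1.2500)
U(A) = 10
n(-3)*9 + 395*U(R) = 4*9 + 395*10 = 36 + 3950 = 3986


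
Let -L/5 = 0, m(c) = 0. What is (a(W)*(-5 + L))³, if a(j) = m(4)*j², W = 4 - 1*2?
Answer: 0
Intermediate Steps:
W = 2 (W = 4 - 2 = 2)
L = 0 (L = -5*0 = 0)
a(j) = 0 (a(j) = 0*j² = 0)
(a(W)*(-5 + L))³ = (0*(-5 + 0))³ = (0*(-5))³ = 0³ = 0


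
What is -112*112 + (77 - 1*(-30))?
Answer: -12437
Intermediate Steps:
-112*112 + (77 - 1*(-30)) = -12544 + (77 + 30) = -12544 + 107 = -12437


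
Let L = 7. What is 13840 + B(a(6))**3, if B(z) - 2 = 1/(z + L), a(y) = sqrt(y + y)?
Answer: 701571877/50653 - 39390*sqrt(3)/50653 ≈ 13849.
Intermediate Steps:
a(y) = sqrt(2)*sqrt(y) (a(y) = sqrt(2*y) = sqrt(2)*sqrt(y))
B(z) = 2 + 1/(7 + z) (B(z) = 2 + 1/(z + 7) = 2 + 1/(7 + z))
13840 + B(a(6))**3 = 13840 + ((15 + 2*(sqrt(2)*sqrt(6)))/(7 + sqrt(2)*sqrt(6)))**3 = 13840 + ((15 + 2*(2*sqrt(3)))/(7 + 2*sqrt(3)))**3 = 13840 + ((15 + 4*sqrt(3))/(7 + 2*sqrt(3)))**3 = 13840 + (15 + 4*sqrt(3))**3/(7 + 2*sqrt(3))**3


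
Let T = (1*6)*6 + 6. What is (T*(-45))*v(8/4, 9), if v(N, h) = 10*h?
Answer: -170100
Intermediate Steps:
T = 42 (T = 6*6 + 6 = 36 + 6 = 42)
(T*(-45))*v(8/4, 9) = (42*(-45))*(10*9) = -1890*90 = -170100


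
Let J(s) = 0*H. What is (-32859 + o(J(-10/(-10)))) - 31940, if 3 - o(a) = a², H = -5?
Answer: -64796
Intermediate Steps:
J(s) = 0 (J(s) = 0*(-5) = 0)
o(a) = 3 - a²
(-32859 + o(J(-10/(-10)))) - 31940 = (-32859 + (3 - 1*0²)) - 31940 = (-32859 + (3 - 1*0)) - 31940 = (-32859 + (3 + 0)) - 31940 = (-32859 + 3) - 31940 = -32856 - 31940 = -64796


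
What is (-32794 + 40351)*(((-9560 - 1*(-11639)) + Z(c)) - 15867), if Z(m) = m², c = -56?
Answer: -80497164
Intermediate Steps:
(-32794 + 40351)*(((-9560 - 1*(-11639)) + Z(c)) - 15867) = (-32794 + 40351)*(((-9560 - 1*(-11639)) + (-56)²) - 15867) = 7557*(((-9560 + 11639) + 3136) - 15867) = 7557*((2079 + 3136) - 15867) = 7557*(5215 - 15867) = 7557*(-10652) = -80497164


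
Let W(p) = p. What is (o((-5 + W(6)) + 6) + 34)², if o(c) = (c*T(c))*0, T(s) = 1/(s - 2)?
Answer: 1156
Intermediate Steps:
T(s) = 1/(-2 + s)
o(c) = 0 (o(c) = (c/(-2 + c))*0 = 0)
(o((-5 + W(6)) + 6) + 34)² = (0 + 34)² = 34² = 1156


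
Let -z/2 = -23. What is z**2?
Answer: 2116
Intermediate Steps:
z = 46 (z = -2*(-23) = 46)
z**2 = 46**2 = 2116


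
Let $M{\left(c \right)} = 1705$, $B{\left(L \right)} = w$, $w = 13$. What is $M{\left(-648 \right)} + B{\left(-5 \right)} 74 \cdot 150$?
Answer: $146005$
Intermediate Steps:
$B{\left(L \right)} = 13$
$M{\left(-648 \right)} + B{\left(-5 \right)} 74 \cdot 150 = 1705 + 13 \cdot 74 \cdot 150 = 1705 + 962 \cdot 150 = 1705 + 144300 = 146005$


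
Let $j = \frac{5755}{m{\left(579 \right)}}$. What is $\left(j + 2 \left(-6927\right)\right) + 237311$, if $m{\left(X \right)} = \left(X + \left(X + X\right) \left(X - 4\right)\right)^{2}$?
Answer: $\frac{86223652305692}{385862391} \approx 2.2346 \cdot 10^{5}$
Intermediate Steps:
$m{\left(X \right)} = \left(X + 2 X \left(-4 + X\right)\right)^{2}$
$j = \frac{5}{385862391}$ ($j = \frac{5755}{579^{2} \left(-7 + 2 \cdot 579\right)^{2}} = \frac{5755}{335241 \left(-7 + 1158\right)^{2}} = \frac{5755}{335241 \cdot 1151^{2}} = \frac{5755}{335241 \cdot 1324801} = \frac{5755}{444127612041} = 5755 \cdot \frac{1}{444127612041} = \frac{5}{385862391} \approx 1.2958 \cdot 10^{-8}$)
$\left(j + 2 \left(-6927\right)\right) + 237311 = \left(\frac{5}{385862391} + 2 \left(-6927\right)\right) + 237311 = \left(\frac{5}{385862391} - 13854\right) + 237311 = - \frac{5345737564909}{385862391} + 237311 = \frac{86223652305692}{385862391}$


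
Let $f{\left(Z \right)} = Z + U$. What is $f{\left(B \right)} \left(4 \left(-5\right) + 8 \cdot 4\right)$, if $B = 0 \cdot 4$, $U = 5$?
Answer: $60$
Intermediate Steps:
$B = 0$
$f{\left(Z \right)} = 5 + Z$ ($f{\left(Z \right)} = Z + 5 = 5 + Z$)
$f{\left(B \right)} \left(4 \left(-5\right) + 8 \cdot 4\right) = \left(5 + 0\right) \left(4 \left(-5\right) + 8 \cdot 4\right) = 5 \left(-20 + 32\right) = 5 \cdot 12 = 60$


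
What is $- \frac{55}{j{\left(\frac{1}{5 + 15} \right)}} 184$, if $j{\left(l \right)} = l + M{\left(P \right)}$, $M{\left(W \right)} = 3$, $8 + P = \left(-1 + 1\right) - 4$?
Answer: $- \frac{202400}{61} \approx -3318.0$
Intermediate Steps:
$P = -12$ ($P = -8 + \left(\left(-1 + 1\right) - 4\right) = -8 + \left(0 - 4\right) = -8 - 4 = -12$)
$j{\left(l \right)} = 3 + l$ ($j{\left(l \right)} = l + 3 = 3 + l$)
$- \frac{55}{j{\left(\frac{1}{5 + 15} \right)}} 184 = - \frac{55}{3 + \frac{1}{5 + 15}} \cdot 184 = - \frac{55}{3 + \frac{1}{20}} \cdot 184 = - \frac{55}{\frac{61}{20}} \cdot 184 = \left(-55\right) \frac{20}{61} \cdot 184 = \left(- \frac{1100}{61}\right) 184 = - \frac{202400}{61}$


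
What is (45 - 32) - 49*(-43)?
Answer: 2120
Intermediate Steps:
(45 - 32) - 49*(-43) = 13 + 2107 = 2120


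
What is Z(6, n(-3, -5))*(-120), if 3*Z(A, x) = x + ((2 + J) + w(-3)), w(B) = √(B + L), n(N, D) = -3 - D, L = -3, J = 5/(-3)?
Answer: -280/3 - 40*I*√6 ≈ -93.333 - 97.98*I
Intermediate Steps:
J = -5/3 (J = 5*(-⅓) = -5/3 ≈ -1.6667)
w(B) = √(-3 + B) (w(B) = √(B - 3) = √(-3 + B))
Z(A, x) = ⅑ + x/3 + I*√6/3 (Z(A, x) = (x + ((2 - 5/3) + √(-3 - 3)))/3 = (x + (⅓ + √(-6)))/3 = (x + (⅓ + I*√6))/3 = (⅓ + x + I*√6)/3 = ⅑ + x/3 + I*√6/3)
Z(6, n(-3, -5))*(-120) = (⅑ + (-3 - 1*(-5))/3 + I*√6/3)*(-120) = (⅑ + (-3 + 5)/3 + I*√6/3)*(-120) = (⅑ + (⅓)*2 + I*√6/3)*(-120) = (⅑ + ⅔ + I*√6/3)*(-120) = (7/9 + I*√6/3)*(-120) = -280/3 - 40*I*√6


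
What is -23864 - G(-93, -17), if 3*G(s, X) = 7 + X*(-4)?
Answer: -23889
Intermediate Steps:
G(s, X) = 7/3 - 4*X/3 (G(s, X) = (7 + X*(-4))/3 = (7 - 4*X)/3 = 7/3 - 4*X/3)
-23864 - G(-93, -17) = -23864 - (7/3 - 4/3*(-17)) = -23864 - (7/3 + 68/3) = -23864 - 1*25 = -23864 - 25 = -23889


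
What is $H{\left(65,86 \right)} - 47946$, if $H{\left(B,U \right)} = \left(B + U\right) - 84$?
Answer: $-47879$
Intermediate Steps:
$H{\left(B,U \right)} = -84 + B + U$
$H{\left(65,86 \right)} - 47946 = \left(-84 + 65 + 86\right) - 47946 = 67 - 47946 = -47879$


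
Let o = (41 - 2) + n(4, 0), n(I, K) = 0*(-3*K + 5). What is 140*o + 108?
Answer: 5568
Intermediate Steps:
n(I, K) = 0 (n(I, K) = 0*(5 - 3*K) = 0)
o = 39 (o = (41 - 2) + 0 = 39 + 0 = 39)
140*o + 108 = 140*39 + 108 = 5460 + 108 = 5568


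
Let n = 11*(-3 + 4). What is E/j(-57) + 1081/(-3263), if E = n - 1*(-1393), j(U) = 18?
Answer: 253433/3263 ≈ 77.669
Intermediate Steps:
n = 11 (n = 11*1 = 11)
E = 1404 (E = 11 - 1*(-1393) = 11 + 1393 = 1404)
E/j(-57) + 1081/(-3263) = 1404/18 + 1081/(-3263) = 1404*(1/18) + 1081*(-1/3263) = 78 - 1081/3263 = 253433/3263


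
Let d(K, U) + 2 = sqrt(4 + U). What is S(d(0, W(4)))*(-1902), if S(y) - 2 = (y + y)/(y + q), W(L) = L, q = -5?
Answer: -178788/41 + 38040*sqrt(2)/41 ≈ -3048.6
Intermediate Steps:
d(K, U) = -2 + sqrt(4 + U)
S(y) = 2 + 2*y/(-5 + y) (S(y) = 2 + (y + y)/(y - 5) = 2 + (2*y)/(-5 + y) = 2 + 2*y/(-5 + y))
S(d(0, W(4)))*(-1902) = (2*(-5 + 2*(-2 + sqrt(4 + 4)))/(-5 + (-2 + sqrt(4 + 4))))*(-1902) = (2*(-5 + 2*(-2 + sqrt(8)))/(-5 + (-2 + sqrt(8))))*(-1902) = (2*(-5 + 2*(-2 + 2*sqrt(2)))/(-5 + (-2 + 2*sqrt(2))))*(-1902) = (2*(-5 + (-4 + 4*sqrt(2)))/(-7 + 2*sqrt(2)))*(-1902) = (2*(-9 + 4*sqrt(2))/(-7 + 2*sqrt(2)))*(-1902) = -3804*(-9 + 4*sqrt(2))/(-7 + 2*sqrt(2))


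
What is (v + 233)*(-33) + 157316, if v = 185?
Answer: 143522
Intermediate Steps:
(v + 233)*(-33) + 157316 = (185 + 233)*(-33) + 157316 = 418*(-33) + 157316 = -13794 + 157316 = 143522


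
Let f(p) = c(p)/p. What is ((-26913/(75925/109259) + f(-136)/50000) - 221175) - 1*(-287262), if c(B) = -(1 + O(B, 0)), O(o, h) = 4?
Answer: 112997939638237/4130320000 ≈ 27358.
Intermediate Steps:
c(B) = -5 (c(B) = -(1 + 4) = -1*5 = -5)
f(p) = -5/p
((-26913/(75925/109259) + f(-136)/50000) - 221175) - 1*(-287262) = ((-26913/(75925/109259) - 5/(-136)/50000) - 221175) - 1*(-287262) = ((-26913/(75925*(1/109259)) - 5*(-1/136)*(1/50000)) - 221175) + 287262 = ((-26913/75925/109259 + (5/136)*(1/50000)) - 221175) + 287262 = ((-26913*109259/75925 + 1/1360000) - 221175) + 287262 = ((-2940487467/75925 + 1/1360000) - 221175) + 287262 = (-159962518201763/4130320000 - 221175) + 287262 = -1073486044201763/4130320000 + 287262 = 112997939638237/4130320000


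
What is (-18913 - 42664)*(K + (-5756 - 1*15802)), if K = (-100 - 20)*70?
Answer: 1844723766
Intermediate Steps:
K = -8400 (K = -120*70 = -8400)
(-18913 - 42664)*(K + (-5756 - 1*15802)) = (-18913 - 42664)*(-8400 + (-5756 - 1*15802)) = -61577*(-8400 + (-5756 - 15802)) = -61577*(-8400 - 21558) = -61577*(-29958) = 1844723766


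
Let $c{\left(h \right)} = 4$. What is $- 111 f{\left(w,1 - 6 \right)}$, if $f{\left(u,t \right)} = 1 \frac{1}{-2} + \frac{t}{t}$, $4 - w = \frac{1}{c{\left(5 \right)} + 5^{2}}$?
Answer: $- \frac{111}{2} \approx -55.5$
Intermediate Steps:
$w = \frac{115}{29}$ ($w = 4 - \frac{1}{4 + 5^{2}} = 4 - \frac{1}{4 + 25} = 4 - \frac{1}{29} = \frac{115}{29} \approx 3.9655$)
$f{\left(u,t \right)} = \frac{1}{2}$ ($f{\left(u,t \right)} = 1 \left(- \frac{1}{2}\right) + 1 = - \frac{1}{2} + 1 = \frac{1}{2}$)
$- 111 f{\left(w,1 - 6 \right)} = \left(-111\right) \frac{1}{2} = - \frac{111}{2}$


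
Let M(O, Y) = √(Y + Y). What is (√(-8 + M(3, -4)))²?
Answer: -8 + 2*I*√2 ≈ -8.0 + 2.8284*I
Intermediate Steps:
M(O, Y) = √2*√Y (M(O, Y) = √(2*Y) = √2*√Y)
(√(-8 + M(3, -4)))² = (√(-8 + √2*√(-4)))² = (√(-8 + √2*(2*I)))² = (√(-8 + 2*I*√2))² = -8 + 2*I*√2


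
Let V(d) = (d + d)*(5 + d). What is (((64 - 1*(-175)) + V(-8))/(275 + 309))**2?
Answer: 82369/341056 ≈ 0.24151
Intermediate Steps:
V(d) = 2*d*(5 + d) (V(d) = (2*d)*(5 + d) = 2*d*(5 + d))
(((64 - 1*(-175)) + V(-8))/(275 + 309))**2 = (((64 - 1*(-175)) + 2*(-8)*(5 - 8))/(275 + 309))**2 = (((64 + 175) + 2*(-8)*(-3))/584)**2 = ((239 + 48)*(1/584))**2 = (287*(1/584))**2 = (287/584)**2 = 82369/341056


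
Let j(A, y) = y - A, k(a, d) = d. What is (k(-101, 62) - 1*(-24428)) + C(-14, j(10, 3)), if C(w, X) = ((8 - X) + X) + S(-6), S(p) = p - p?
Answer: 24498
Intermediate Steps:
S(p) = 0
C(w, X) = 8 (C(w, X) = ((8 - X) + X) + 0 = 8 + 0 = 8)
(k(-101, 62) - 1*(-24428)) + C(-14, j(10, 3)) = (62 - 1*(-24428)) + 8 = (62 + 24428) + 8 = 24490 + 8 = 24498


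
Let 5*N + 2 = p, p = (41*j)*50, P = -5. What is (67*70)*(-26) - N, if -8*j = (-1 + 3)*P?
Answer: -1224521/10 ≈ -1.2245e+5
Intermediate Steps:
j = 5/4 (j = -(-1 + 3)*(-5)/8 = -(-5)/4 = -⅛*(-10) = 5/4 ≈ 1.2500)
p = 5125/2 (p = (41*(5/4))*50 = (205/4)*50 = 5125/2 ≈ 2562.5)
N = 5121/10 (N = -⅖ + (⅕)*(5125/2) = -⅖ + 1025/2 = 5121/10 ≈ 512.10)
(67*70)*(-26) - N = (67*70)*(-26) - 1*5121/10 = 4690*(-26) - 5121/10 = -121940 - 5121/10 = -1224521/10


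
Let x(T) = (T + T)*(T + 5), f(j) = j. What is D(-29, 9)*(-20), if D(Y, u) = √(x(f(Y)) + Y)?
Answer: -20*√1363 ≈ -738.38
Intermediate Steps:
x(T) = 2*T*(5 + T) (x(T) = (2*T)*(5 + T) = 2*T*(5 + T))
D(Y, u) = √(Y + 2*Y*(5 + Y)) (D(Y, u) = √(2*Y*(5 + Y) + Y) = √(Y + 2*Y*(5 + Y)))
D(-29, 9)*(-20) = √(-29*(11 + 2*(-29)))*(-20) = √(-29*(11 - 58))*(-20) = √(-29*(-47))*(-20) = √1363*(-20) = -20*√1363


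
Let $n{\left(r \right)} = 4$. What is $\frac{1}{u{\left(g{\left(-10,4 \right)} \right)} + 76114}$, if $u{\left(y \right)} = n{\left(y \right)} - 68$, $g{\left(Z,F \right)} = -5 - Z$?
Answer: $\frac{1}{76050} \approx 1.3149 \cdot 10^{-5}$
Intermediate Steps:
$u{\left(y \right)} = -64$ ($u{\left(y \right)} = 4 - 68 = -64$)
$\frac{1}{u{\left(g{\left(-10,4 \right)} \right)} + 76114} = \frac{1}{-64 + 76114} = \frac{1}{76050}$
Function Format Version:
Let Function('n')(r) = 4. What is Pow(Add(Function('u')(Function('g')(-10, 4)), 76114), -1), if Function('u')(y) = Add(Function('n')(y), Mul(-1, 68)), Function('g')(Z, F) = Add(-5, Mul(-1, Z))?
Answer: Rational(1, 76050) ≈ 1.3149e-5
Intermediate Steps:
Function('u')(y) = -64 (Function('u')(y) = Add(4, Mul(-1, 68)) = Add(4, -68) = -64)
Pow(Add(Function('u')(Function('g')(-10, 4)), 76114), -1) = Pow(Add(-64, 76114), -1) = Pow(76050, -1) = Rational(1, 76050)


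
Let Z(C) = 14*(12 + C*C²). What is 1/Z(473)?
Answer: 1/1481533606 ≈ 6.7498e-10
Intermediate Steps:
Z(C) = 168 + 14*C³ (Z(C) = 14*(12 + C³) = 168 + 14*C³)
1/Z(473) = 1/(168 + 14*473³) = 1/(168 + 14*105823817) = 1/(168 + 1481533438) = 1/1481533606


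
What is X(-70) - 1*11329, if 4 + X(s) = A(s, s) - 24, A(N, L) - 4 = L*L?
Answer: -6453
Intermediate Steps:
A(N, L) = 4 + L² (A(N, L) = 4 + L*L = 4 + L²)
X(s) = -24 + s² (X(s) = -4 + ((4 + s²) - 24) = -4 + (-20 + s²) = -24 + s²)
X(-70) - 1*11329 = (-24 + (-70)²) - 1*11329 = (-24 + 4900) - 11329 = 4876 - 11329 = -6453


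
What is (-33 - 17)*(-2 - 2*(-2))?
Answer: -100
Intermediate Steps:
(-33 - 17)*(-2 - 2*(-2)) = -50*(-2 + 4) = -50*2 = -100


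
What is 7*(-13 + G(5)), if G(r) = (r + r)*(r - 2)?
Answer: 119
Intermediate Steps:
G(r) = 2*r*(-2 + r) (G(r) = (2*r)*(-2 + r) = 2*r*(-2 + r))
7*(-13 + G(5)) = 7*(-13 + 2*5*(-2 + 5)) = 7*(-13 + 2*5*3) = 7*(-13 + 30) = 7*17 = 119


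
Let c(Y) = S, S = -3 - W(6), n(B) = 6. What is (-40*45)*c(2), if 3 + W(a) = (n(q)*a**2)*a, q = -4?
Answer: 2332800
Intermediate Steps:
W(a) = -3 + 6*a**3 (W(a) = -3 + (6*a**2)*a = -3 + 6*a**3)
S = -1296 (S = -3 - (-3 + 6*6**3) = -3 - (-3 + 6*216) = -3 - (-3 + 1296) = -3 - 1*1293 = -3 - 1293 = -1296)
c(Y) = -1296
(-40*45)*c(2) = -40*45*(-1296) = -1800*(-1296) = 2332800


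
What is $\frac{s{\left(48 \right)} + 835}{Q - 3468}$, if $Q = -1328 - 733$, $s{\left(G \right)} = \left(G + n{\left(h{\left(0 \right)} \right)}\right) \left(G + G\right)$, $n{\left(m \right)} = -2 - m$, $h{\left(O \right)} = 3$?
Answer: $- \frac{4963}{5529} \approx -0.89763$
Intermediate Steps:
$s{\left(G \right)} = 2 G \left(-5 + G\right)$ ($s{\left(G \right)} = \left(G - 5\right) \left(G + G\right) = \left(G - 5\right) 2 G = \left(-5 + G\right) 2 G = 2 G \left(-5 + G\right)$)
$Q = -2061$ ($Q = -1328 - 733 = -2061$)
$\frac{s{\left(48 \right)} + 835}{Q - 3468} = \frac{2 \cdot 48 \left(-5 + 48\right) + 835}{-2061 - 3468} = \frac{2 \cdot 48 \cdot 43 + 835}{-5529} = \left(4128 + 835\right) \left(- \frac{1}{5529}\right) = 4963 \left(- \frac{1}{5529}\right) = - \frac{4963}{5529}$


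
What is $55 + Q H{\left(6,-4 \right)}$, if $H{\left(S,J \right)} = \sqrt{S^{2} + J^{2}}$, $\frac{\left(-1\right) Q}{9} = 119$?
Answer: $55 - 2142 \sqrt{13} \approx -7668.1$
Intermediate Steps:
$Q = -1071$ ($Q = \left(-9\right) 119 = -1071$)
$H{\left(S,J \right)} = \sqrt{J^{2} + S^{2}}$
$55 + Q H{\left(6,-4 \right)} = 55 - 1071 \sqrt{\left(-4\right)^{2} + 6^{2}} = 55 - 1071 \sqrt{16 + 36} = 55 - 1071 \sqrt{52} = 55 - 1071 \cdot 2 \sqrt{13} = 55 - 2142 \sqrt{13}$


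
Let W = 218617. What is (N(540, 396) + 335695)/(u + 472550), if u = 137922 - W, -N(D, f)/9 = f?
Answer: 332131/391855 ≈ 0.84759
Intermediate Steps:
N(D, f) = -9*f
u = -80695 (u = 137922 - 1*218617 = 137922 - 218617 = -80695)
(N(540, 396) + 335695)/(u + 472550) = (-9*396 + 335695)/(-80695 + 472550) = (-3564 + 335695)/391855 = 332131*(1/391855) = 332131/391855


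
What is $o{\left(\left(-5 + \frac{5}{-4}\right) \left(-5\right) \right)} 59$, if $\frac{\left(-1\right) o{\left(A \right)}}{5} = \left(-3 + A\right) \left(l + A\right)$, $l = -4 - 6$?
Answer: $- \frac{2833475}{16} \approx -1.7709 \cdot 10^{5}$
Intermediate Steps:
$l = -10$ ($l = -4 - 6 = -10$)
$o{\left(A \right)} = - 5 \left(-10 + A\right) \left(-3 + A\right)$ ($o{\left(A \right)} = - 5 \left(-3 + A\right) \left(-10 + A\right) = - 5 \left(-10 + A\right) \left(-3 + A\right)$)
$o{\left(\left(-5 + \frac{5}{-4}\right) \left(-5\right) \right)} 59 = \left(-150 - 5 \left(\left(-5 + \frac{5}{-4}\right) \left(-5\right)\right)^{2} + 65 \left(-5 + \frac{5}{-4}\right) \left(-5\right)\right) 59 = \left(-150 - 5 \left(\left(-5 + 5 \left(- \frac{1}{4}\right)\right) \left(-5\right)\right)^{2} + 65 \left(-5 + 5 \left(- \frac{1}{4}\right)\right) \left(-5\right)\right) 59 = \left(-150 - 5 \left(\left(-5 - \frac{5}{4}\right) \left(-5\right)\right)^{2} + 65 \left(-5 - \frac{5}{4}\right) \left(-5\right)\right) 59 = \left(-150 - 5 \left(\left(- \frac{25}{4}\right) \left(-5\right)\right)^{2} + 65 \left(\left(- \frac{25}{4}\right) \left(-5\right)\right)\right) 59 = \left(-150 - 5 \left(\frac{125}{4}\right)^{2} + 65 \cdot \frac{125}{4}\right) 59 = \left(-150 - \frac{78125}{16} + \frac{8125}{4}\right) 59 = \left(- \frac{48025}{16}\right) 59 = - \frac{2833475}{16}$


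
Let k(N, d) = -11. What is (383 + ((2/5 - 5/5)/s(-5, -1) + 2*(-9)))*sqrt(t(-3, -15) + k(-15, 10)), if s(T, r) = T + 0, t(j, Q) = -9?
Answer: 18256*I*sqrt(5)/25 ≈ 1632.9*I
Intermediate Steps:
s(T, r) = T
(383 + ((2/5 - 5/5)/s(-5, -1) + 2*(-9)))*sqrt(t(-3, -15) + k(-15, 10)) = (383 + ((2/5 - 5/5)/(-5) + 2*(-9)))*sqrt(-9 - 11) = (383 + ((2*(1/5) - 5*1/5)*(-1/5) - 18))*sqrt(-20) = (383 + ((2/5 - 1)*(-1/5) - 18))*(2*I*sqrt(5)) = (383 + (-3/5*(-1/5) - 18))*(2*I*sqrt(5)) = (383 + (3/25 - 18))*(2*I*sqrt(5)) = (383 - 447/25)*(2*I*sqrt(5)) = 9128*(2*I*sqrt(5))/25 = 18256*I*sqrt(5)/25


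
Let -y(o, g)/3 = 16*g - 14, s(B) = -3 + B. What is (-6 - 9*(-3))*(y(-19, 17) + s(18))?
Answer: -15939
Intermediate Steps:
y(o, g) = 42 - 48*g (y(o, g) = -3*(16*g - 14) = -3*(-14 + 16*g) = 42 - 48*g)
(-6 - 9*(-3))*(y(-19, 17) + s(18)) = (-6 - 9*(-3))*((42 - 48*17) + (-3 + 18)) = (-6 + 27)*((42 - 816) + 15) = 21*(-774 + 15) = 21*(-759) = -15939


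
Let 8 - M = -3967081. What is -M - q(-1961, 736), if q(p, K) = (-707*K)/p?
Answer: -7779981881/1961 ≈ -3.9674e+6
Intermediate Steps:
q(p, K) = -707*K/p
M = 3967089 (M = 8 - 1*(-3967081) = 8 + 3967081 = 3967089)
-M - q(-1961, 736) = -1*3967089 - (-707)*736/(-1961) = -3967089 - (-707)*736*(-1)/1961 = -3967089 - 1*520352/1961 = -3967089 - 520352/1961 = -7779981881/1961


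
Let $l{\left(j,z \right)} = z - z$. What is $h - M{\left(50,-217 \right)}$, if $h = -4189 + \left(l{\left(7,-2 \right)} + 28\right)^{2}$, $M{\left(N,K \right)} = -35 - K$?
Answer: $-3587$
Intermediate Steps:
$l{\left(j,z \right)} = 0$
$h = -3405$ ($h = -4189 + \left(0 + 28\right)^{2} = -4189 + 28^{2} = -4189 + 784 = -3405$)
$h - M{\left(50,-217 \right)} = -3405 - \left(-35 - -217\right) = -3405 - \left(-35 + 217\right) = -3405 - 182 = -3587$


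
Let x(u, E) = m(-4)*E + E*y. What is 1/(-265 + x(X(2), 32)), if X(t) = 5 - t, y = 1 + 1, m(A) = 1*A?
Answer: -1/329 ≈ -0.0030395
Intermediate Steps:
m(A) = A
y = 2
x(u, E) = -2*E (x(u, E) = -4*E + E*2 = -4*E + 2*E = -2*E)
1/(-265 + x(X(2), 32)) = 1/(-265 - 2*32) = 1/(-265 - 64) = 1/(-329) = -1/329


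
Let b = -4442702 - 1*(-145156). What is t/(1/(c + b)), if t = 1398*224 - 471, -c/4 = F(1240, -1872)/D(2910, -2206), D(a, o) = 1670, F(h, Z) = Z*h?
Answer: -224117755737270/167 ≈ -1.3420e+12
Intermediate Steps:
b = -4297546 (b = -4442702 + 145156 = -4297546)
c = 928512/167 (c = -4*(-1872*1240)/1670 = -(-9285120)/1670 = -4*(-232128/167) = 928512/167 ≈ 5560.0)
t = 312681 (t = 313152 - 471 = 312681)
t/(1/(c + b)) = 312681/(1/(928512/167 - 4297546)) = 312681/(1/(-716761670/167)) = 312681/(-167/716761670) = 312681*(-716761670/167) = -224117755737270/167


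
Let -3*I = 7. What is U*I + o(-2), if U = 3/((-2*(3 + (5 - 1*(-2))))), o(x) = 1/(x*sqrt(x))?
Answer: 7/20 + I*sqrt(2)/4 ≈ 0.35 + 0.35355*I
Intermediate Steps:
I = -7/3 (I = -1/3*7 = -7/3 ≈ -2.3333)
o(x) = x**(-3/2) (o(x) = 1/(x**(3/2)) = x**(-3/2))
U = -3/20 (U = 3/((-2*(3 + (5 + 2)))) = 3/((-2*(3 + 7))) = 3/((-2*10)) = 3/(-20) = 3*(-1/20) = -3/20 ≈ -0.15000)
U*I + o(-2) = -3/20*(-7/3) + (-2)**(-3/2) = 7/20 + I*sqrt(2)/4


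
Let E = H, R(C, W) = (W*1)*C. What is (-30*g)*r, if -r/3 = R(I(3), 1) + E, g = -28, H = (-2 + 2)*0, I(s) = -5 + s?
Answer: 5040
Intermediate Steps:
R(C, W) = C*W (R(C, W) = W*C = C*W)
H = 0 (H = 0*0 = 0)
E = 0
r = 6 (r = -3*((-5 + 3)*1 + 0) = -3*(-2*1 + 0) = -3*(-2 + 0) = -3*(-2) = 6)
(-30*g)*r = -30*(-28)*6 = 840*6 = 5040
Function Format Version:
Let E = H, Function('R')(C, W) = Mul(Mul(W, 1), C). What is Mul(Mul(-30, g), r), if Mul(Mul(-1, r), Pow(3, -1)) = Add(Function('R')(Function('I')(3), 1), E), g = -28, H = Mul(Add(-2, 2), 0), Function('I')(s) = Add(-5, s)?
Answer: 5040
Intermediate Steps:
Function('R')(C, W) = Mul(C, W) (Function('R')(C, W) = Mul(W, C) = Mul(C, W))
H = 0 (H = Mul(0, 0) = 0)
E = 0
r = 6 (r = Mul(-3, Add(Mul(Add(-5, 3), 1), 0)) = Mul(-3, Add(Mul(-2, 1), 0)) = Mul(-3, Add(-2, 0)) = Mul(-3, -2) = 6)
Mul(Mul(-30, g), r) = Mul(Mul(-30, -28), 6) = Mul(840, 6) = 5040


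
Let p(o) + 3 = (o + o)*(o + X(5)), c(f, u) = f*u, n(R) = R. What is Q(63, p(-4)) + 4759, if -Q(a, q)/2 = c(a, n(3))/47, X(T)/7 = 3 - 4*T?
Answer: 223295/47 ≈ 4751.0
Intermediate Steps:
X(T) = 21 - 28*T (X(T) = 7*(3 - 4*T) = 21 - 28*T)
p(o) = -3 + 2*o*(-119 + o) (p(o) = -3 + (o + o)*(o + (21 - 28*5)) = -3 + (2*o)*(o + (21 - 140)) = -3 + (2*o)*(o - 119) = -3 + (2*o)*(-119 + o) = -3 + 2*o*(-119 + o))
Q(a, q) = -6*a/47 (Q(a, q) = -2*a*3/47 = -2*3*a/47 = -6*a/47)
Q(63, p(-4)) + 4759 = -6/47*63 + 4759 = -378/47 + 4759 = 223295/47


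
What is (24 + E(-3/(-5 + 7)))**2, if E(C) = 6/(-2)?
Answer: 441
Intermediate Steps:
E(C) = -3 (E(C) = 6*(-1/2) = -3)
(24 + E(-3/(-5 + 7)))**2 = (24 - 3)**2 = 21**2 = 441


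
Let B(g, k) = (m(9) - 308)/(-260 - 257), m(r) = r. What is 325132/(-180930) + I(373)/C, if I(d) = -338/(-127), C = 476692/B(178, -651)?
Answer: -2544081801949009/1415737446666510 ≈ -1.7970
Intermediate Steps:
B(g, k) = 299/517 (B(g, k) = (9 - 308)/(-260 - 257) = -299/(-517) = -299*(-1/517) = 299/517)
C = 246449764/299 (C = 476692/(299/517) = 476692*(517/299) = 246449764/299 ≈ 8.2425e+5)
I(d) = 338/127 (I(d) = -338*(-1/127) = 338/127)
325132/(-180930) + I(373)/C = 325132/(-180930) + 338/(127*(246449764/299)) = 325132*(-1/180930) + (338/127)*(299/246449764) = -162566/90465 + 50531/15649560014 = -2544081801949009/1415737446666510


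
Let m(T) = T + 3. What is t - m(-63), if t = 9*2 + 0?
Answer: 78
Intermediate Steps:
m(T) = 3 + T
t = 18 (t = 18 + 0 = 18)
t - m(-63) = 18 - (3 - 63) = 18 - 1*(-60) = 18 + 60 = 78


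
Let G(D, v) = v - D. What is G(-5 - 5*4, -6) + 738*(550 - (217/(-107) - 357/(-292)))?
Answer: 6350552503/15622 ≈ 4.0651e+5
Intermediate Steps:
G(-5 - 5*4, -6) + 738*(550 - (217/(-107) - 357/(-292))) = (-6 - (-5 - 5*4)) + 738*(550 - (217/(-107) - 357/(-292))) = (-6 - (-5 - 20)) + 738*(550 - (217*(-1/107) - 357*(-1/292))) = (-6 - 1*(-25)) + 738*(550 - (-217/107 + 357/292)) = (-6 + 25) + 738*(550 - 1*(-25165/31244)) = 19 + 738*(550 + 25165/31244) = 19 + 738*(17209365/31244) = 19 + 6350255685/15622 = 6350552503/15622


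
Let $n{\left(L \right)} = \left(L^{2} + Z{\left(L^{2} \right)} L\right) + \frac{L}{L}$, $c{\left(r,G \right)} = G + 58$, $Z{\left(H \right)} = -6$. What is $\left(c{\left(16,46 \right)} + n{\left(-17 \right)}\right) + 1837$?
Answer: $2333$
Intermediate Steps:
$c{\left(r,G \right)} = 58 + G$
$n{\left(L \right)} = 1 + L^{2} - 6 L$ ($n{\left(L \right)} = \left(L^{2} - 6 L\right) + \frac{L}{L} = \left(L^{2} - 6 L\right) + 1 = 1 + L^{2} - 6 L$)
$\left(c{\left(16,46 \right)} + n{\left(-17 \right)}\right) + 1837 = \left(\left(58 + 46\right) + \left(1 + \left(-17\right)^{2} - -102\right)\right) + 1837 = \left(104 + \left(1 + 289 + 102\right)\right) + 1837 = \left(104 + 392\right) + 1837 = 496 + 1837 = 2333$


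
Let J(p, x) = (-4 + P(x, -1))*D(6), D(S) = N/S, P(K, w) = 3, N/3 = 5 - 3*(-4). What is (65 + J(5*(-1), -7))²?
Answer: 12769/4 ≈ 3192.3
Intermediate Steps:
N = 51 (N = 3*(5 - 3*(-4)) = 3*(5 + 12) = 3*17 = 51)
D(S) = 51/S
J(p, x) = -17/2 (J(p, x) = (-4 + 3)*(51/6) = -51/6 = -1*17/2 = -17/2)
(65 + J(5*(-1), -7))² = (65 - 17/2)² = (113/2)² = 12769/4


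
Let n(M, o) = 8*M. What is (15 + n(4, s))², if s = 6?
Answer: 2209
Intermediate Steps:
(15 + n(4, s))² = (15 + 8*4)² = (15 + 32)² = 47² = 2209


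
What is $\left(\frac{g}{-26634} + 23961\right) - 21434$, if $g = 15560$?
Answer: $\frac{33644279}{13317} \approx 2526.4$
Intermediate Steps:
$\left(\frac{g}{-26634} + 23961\right) - 21434 = \left(\frac{15560}{-26634} + 23961\right) - 21434 = \left(15560 \left(- \frac{1}{26634}\right) + 23961\right) - 21434 = \left(- \frac{7780}{13317} + 23961\right) - 21434 = \frac{319080857}{13317} - 21434 = \frac{33644279}{13317}$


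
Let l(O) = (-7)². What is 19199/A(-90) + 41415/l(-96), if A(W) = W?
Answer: 2786599/4410 ≈ 631.88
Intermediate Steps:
l(O) = 49
19199/A(-90) + 41415/l(-96) = 19199/(-90) + 41415/49 = 19199*(-1/90) + 41415*(1/49) = -19199/90 + 41415/49 = 2786599/4410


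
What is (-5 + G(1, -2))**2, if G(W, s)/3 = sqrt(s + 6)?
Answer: 1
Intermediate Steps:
G(W, s) = 3*sqrt(6 + s) (G(W, s) = 3*sqrt(s + 6) = 3*sqrt(6 + s))
(-5 + G(1, -2))**2 = (-5 + 3*sqrt(6 - 2))**2 = (-5 + 3*sqrt(4))**2 = (-5 + 3*2)**2 = (-5 + 6)**2 = 1**2 = 1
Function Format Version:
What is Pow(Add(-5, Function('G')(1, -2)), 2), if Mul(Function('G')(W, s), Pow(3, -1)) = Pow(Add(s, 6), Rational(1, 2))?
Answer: 1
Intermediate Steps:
Function('G')(W, s) = Mul(3, Pow(Add(6, s), Rational(1, 2))) (Function('G')(W, s) = Mul(3, Pow(Add(s, 6), Rational(1, 2))) = Mul(3, Pow(Add(6, s), Rational(1, 2))))
Pow(Add(-5, Function('G')(1, -2)), 2) = Pow(Add(-5, Mul(3, Pow(Add(6, -2), Rational(1, 2)))), 2) = Pow(Add(-5, Mul(3, Pow(4, Rational(1, 2)))), 2) = Pow(Add(-5, Mul(3, 2)), 2) = Pow(Add(-5, 6), 2) = Pow(1, 2) = 1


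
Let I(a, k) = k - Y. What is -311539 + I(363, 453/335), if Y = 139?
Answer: -104411677/335 ≈ -3.1168e+5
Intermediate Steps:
I(a, k) = -139 + k (I(a, k) = k - 1*139 = k - 139 = -139 + k)
-311539 + I(363, 453/335) = -311539 + (-139 + 453/335) = -311539 - 46112/335 = -104411677/335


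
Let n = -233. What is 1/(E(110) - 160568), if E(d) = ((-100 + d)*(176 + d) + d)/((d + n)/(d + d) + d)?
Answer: -24077/3865342336 ≈ -6.2289e-6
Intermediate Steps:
E(d) = (d + (-100 + d)*(176 + d))/(d + (-233 + d)/(2*d)) (E(d) = ((-100 + d)*(176 + d) + d)/((d - 233)/(d + d) + d) = (d + (-100 + d)*(176 + d))/((-233 + d)/((2*d)) + d) = (d + (-100 + d)*(176 + d))/((-233 + d)*(1/(2*d)) + d) = (d + (-100 + d)*(176 + d))/((-233 + d)/(2*d) + d) = (d + (-100 + d)*(176 + d))/(d + (-233 + d)/(2*d)))
1/(E(110) - 160568) = 1/(2*110*(-17600 + 110² + 77*110)/(-233 + 110 + 2*110²) - 160568) = 1/(2*110*(-17600 + 12100 + 8470)/(-233 + 110 + 2*12100) - 160568) = 1/(2*110*2970/(-233 + 110 + 24200) - 160568) = 1/(2*110*2970/24077 - 160568) = 1/(2*110*(1/24077)*2970 - 160568) = 1/(653400/24077 - 160568) = 1/(-3865342336/24077) = -24077/3865342336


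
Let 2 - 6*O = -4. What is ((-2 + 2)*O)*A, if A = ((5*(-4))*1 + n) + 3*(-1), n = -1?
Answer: 0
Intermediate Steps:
O = 1 (O = 1/3 - 1/6*(-4) = 1/3 + 2/3 = 1)
A = -24 (A = ((5*(-4))*1 - 1) + 3*(-1) = (-20*1 - 1) - 3 = (-20 - 1) - 3 = -21 - 3 = -24)
((-2 + 2)*O)*A = ((-2 + 2)*1)*(-24) = (0*1)*(-24) = 0*(-24) = 0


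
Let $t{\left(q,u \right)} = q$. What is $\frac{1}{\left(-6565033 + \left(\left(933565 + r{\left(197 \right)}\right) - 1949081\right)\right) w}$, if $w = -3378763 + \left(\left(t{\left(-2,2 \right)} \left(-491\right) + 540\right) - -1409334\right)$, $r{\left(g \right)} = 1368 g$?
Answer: $\frac{1}{14387472376071} \approx 6.9505 \cdot 10^{-14}$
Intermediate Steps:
$w = -1967907$ ($w = -3378763 + \left(\left(\left(-2\right) \left(-491\right) + 540\right) - -1409334\right) = -3378763 + \left(\left(982 + 540\right) + 1409334\right) = -3378763 + \left(1522 + 1409334\right) = -3378763 + 1410856 = -1967907$)
$\frac{1}{\left(-6565033 + \left(\left(933565 + r{\left(197 \right)}\right) - 1949081\right)\right) w} = \frac{1}{\left(-6565033 + \left(\left(933565 + 1368 \cdot 197\right) - 1949081\right)\right) \left(-1967907\right)} = \frac{1}{-6565033 + \left(\left(933565 + 269496\right) - 1949081\right)} \left(- \frac{1}{1967907}\right) = \frac{1}{-6565033 + \left(1203061 - 1949081\right)} \left(- \frac{1}{1967907}\right) = \frac{1}{-6565033 - 746020} \left(- \frac{1}{1967907}\right) = \frac{1}{-7311053} \left(- \frac{1}{1967907}\right) = \left(- \frac{1}{7311053}\right) \left(- \frac{1}{1967907}\right) = \frac{1}{14387472376071}$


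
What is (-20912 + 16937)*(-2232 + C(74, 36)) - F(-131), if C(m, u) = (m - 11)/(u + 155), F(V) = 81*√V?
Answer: 1694339775/191 - 81*I*√131 ≈ 8.8709e+6 - 927.09*I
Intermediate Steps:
C(m, u) = (-11 + m)/(155 + u)
(-20912 + 16937)*(-2232 + C(74, 36)) - F(-131) = (-20912 + 16937)*(-2232 + (-11 + 74)/(155 + 36)) - 81*√(-131) = -3975*(-2232 + 63/191) - 81*I*√131 = -3975*(-426249/191) - 81*I*√131 = 1694339775/191 - 81*I*√131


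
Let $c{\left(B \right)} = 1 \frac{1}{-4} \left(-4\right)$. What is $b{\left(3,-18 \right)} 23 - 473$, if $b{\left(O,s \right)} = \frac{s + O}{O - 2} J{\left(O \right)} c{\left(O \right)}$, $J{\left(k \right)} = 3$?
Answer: $-1508$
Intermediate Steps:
$c{\left(B \right)} = 1$ ($c{\left(B \right)} = 1 \left(- \frac{1}{4}\right) \left(-4\right) = \left(- \frac{1}{4}\right) \left(-4\right) = 1$)
$b{\left(O,s \right)} = \frac{3 \left(O + s\right)}{-2 + O}$ ($b{\left(O,s \right)} = \frac{s + O}{O - 2} \cdot 3 \cdot 1 = \frac{O + s}{-2 + O} 3 \cdot 1 = \frac{3 \left(O + s\right)}{-2 + O} 1 = \frac{3 \left(O + s\right)}{-2 + O}$)
$b{\left(3,-18 \right)} 23 - 473 = \frac{3 \left(3 - 18\right)}{-2 + 3} \cdot 23 - 473 = 3 \cdot 1^{-1} \left(-15\right) 23 - 473 = 3 \cdot 1 \left(-15\right) 23 - 473 = \left(-45\right) 23 - 473 = -1035 - 473 = -1508$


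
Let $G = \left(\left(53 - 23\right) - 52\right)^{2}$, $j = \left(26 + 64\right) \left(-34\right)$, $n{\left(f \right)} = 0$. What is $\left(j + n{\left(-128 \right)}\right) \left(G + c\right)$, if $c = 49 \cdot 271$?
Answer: $-42114780$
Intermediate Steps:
$c = 13279$
$j = -3060$ ($j = 90 \left(-34\right) = -3060$)
$G = 484$ ($G = \left(\left(53 - 23\right) - 52\right)^{2} = \left(30 - 52\right)^{2} = \left(-22\right)^{2} = 484$)
$\left(j + n{\left(-128 \right)}\right) \left(G + c\right) = \left(-3060 + 0\right) \left(484 + 13279\right) = \left(-3060\right) 13763 = -42114780$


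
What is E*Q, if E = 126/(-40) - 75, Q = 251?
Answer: -392313/20 ≈ -19616.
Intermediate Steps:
E = -1563/20 (E = 126*(-1/40) - 75 = -63/20 - 75 = -1563/20 ≈ -78.150)
E*Q = -1563/20*251 = -392313/20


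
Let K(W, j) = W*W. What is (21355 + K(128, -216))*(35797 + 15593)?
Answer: 1939407210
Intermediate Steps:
K(W, j) = W**2
(21355 + K(128, -216))*(35797 + 15593) = (21355 + 128**2)*(35797 + 15593) = (21355 + 16384)*51390 = 37739*51390 = 1939407210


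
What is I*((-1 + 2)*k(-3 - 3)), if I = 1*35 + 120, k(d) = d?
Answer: -930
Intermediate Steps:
I = 155 (I = 35 + 120 = 155)
I*((-1 + 2)*k(-3 - 3)) = 155*((-1 + 2)*(-3 - 3)) = 155*(1*(-6)) = 155*(-6) = -930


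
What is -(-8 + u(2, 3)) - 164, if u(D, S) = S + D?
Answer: -161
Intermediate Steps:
u(D, S) = D + S
-(-8 + u(2, 3)) - 164 = -(-8 + (2 + 3)) - 164 = -(-8 + 5) - 164 = -1*(-3) - 164 = 3 - 164 = -161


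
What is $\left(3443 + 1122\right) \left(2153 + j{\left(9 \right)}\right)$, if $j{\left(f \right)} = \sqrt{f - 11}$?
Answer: $9828445 + 4565 i \sqrt{2} \approx 9.8284 \cdot 10^{6} + 6455.9 i$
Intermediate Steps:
$j{\left(f \right)} = \sqrt{-11 + f}$
$\left(3443 + 1122\right) \left(2153 + j{\left(9 \right)}\right) = \left(3443 + 1122\right) \left(2153 + \sqrt{-11 + 9}\right) = 4565 \left(2153 + \sqrt{-2}\right) = 4565 \left(2153 + i \sqrt{2}\right) = 9828445 + 4565 i \sqrt{2}$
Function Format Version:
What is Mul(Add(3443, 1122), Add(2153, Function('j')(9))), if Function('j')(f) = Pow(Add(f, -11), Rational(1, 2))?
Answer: Add(9828445, Mul(4565, I, Pow(2, Rational(1, 2)))) ≈ Add(9.8284e+6, Mul(6455.9, I))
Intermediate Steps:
Function('j')(f) = Pow(Add(-11, f), Rational(1, 2))
Mul(Add(3443, 1122), Add(2153, Function('j')(9))) = Mul(Add(3443, 1122), Add(2153, Pow(Add(-11, 9), Rational(1, 2)))) = Mul(4565, Add(2153, Pow(-2, Rational(1, 2)))) = Mul(4565, Add(2153, Mul(I, Pow(2, Rational(1, 2))))) = Add(9828445, Mul(4565, I, Pow(2, Rational(1, 2))))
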